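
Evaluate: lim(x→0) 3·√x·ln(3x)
This is a 0·∞ indeterminate form.

Rewrite 0·∞ as a quotient (0/0 or ∞/∞ form), then apply L'Hôpital's rule:
  lim(x→0) 3·√x·ln(3x) = 0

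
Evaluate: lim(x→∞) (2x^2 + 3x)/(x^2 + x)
This is an ∞/∞ indeterminate form.

Apply L'Hôpital's rule: differentiate numerator and denominator separately.
  f(x) = 2·x^2 + 3·x   ⇒   f'(x) = 4·x + 3
  g(x) = x^2 + x   ⇒   g'(x) = 2·x + 1
  lim(x→∞) f'(x)/g'(x) = lim(x→∞) (4·x + 3)/(2·x + 1)
  = 2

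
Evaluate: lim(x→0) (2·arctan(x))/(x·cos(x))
This is a 0/0 indeterminate form.

Apply L'Hôpital's rule: differentiate numerator and denominator separately.
  f(x) = 2·atan(x)   ⇒   f'(x) = 2/(x^2 + 1)
  g(x) = x·cos(x)   ⇒   g'(x) = -x·sin(x) + cos(x)
  lim(x→0) f'(x)/g'(x) = lim(x→0) (2/(x^2 + 1))/(-x·sin(x) + cos(x))
  = 2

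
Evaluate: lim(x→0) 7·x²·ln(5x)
This is a 0·∞ indeterminate form.

Rewrite 0·∞ as a quotient (0/0 or ∞/∞ form), then apply L'Hôpital's rule:
  lim(x→0) 7·x²·ln(5x) = 0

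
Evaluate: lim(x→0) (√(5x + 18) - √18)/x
This is a standard limit.

Factor or rationalize the expression:
  lim(x→0) (√(5x + 18) - √18)/x = 5·sqrt(2)/12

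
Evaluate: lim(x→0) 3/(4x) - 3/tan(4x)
This is an ∞-∞ indeterminate form.

Combine fractions or rationalize to convert ∞-∞ to 0/0 form:
  lim(x→0) 3/(4x) - 3/tan(4x) = 0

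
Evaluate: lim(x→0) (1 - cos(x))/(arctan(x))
This is a 0/0 indeterminate form.

Apply L'Hôpital's rule: differentiate numerator and denominator separately.
  f(x) = 1 - cos(x)   ⇒   f'(x) = sin(x)
  g(x) = atan(x)   ⇒   g'(x) = 1/(x^2 + 1)
  lim(x→0) f'(x)/g'(x) = lim(x→0) (sin(x))/(1/(x^2 + 1))
  = 0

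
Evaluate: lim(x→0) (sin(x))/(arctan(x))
This is a 0/0 indeterminate form.

Apply L'Hôpital's rule: differentiate numerator and denominator separately.
  f(x) = sin(x)   ⇒   f'(x) = cos(x)
  g(x) = atan(x)   ⇒   g'(x) = 1/(x^2 + 1)
  lim(x→0) f'(x)/g'(x) = lim(x→0) (cos(x))/(1/(x^2 + 1))
  = 1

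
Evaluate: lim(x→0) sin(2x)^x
This is an exponential indeterminate form.

For exponential indeterminate forms, take the natural log:
  Let L = lim(x→0) sin(2x)^x
  Then ln(L) = lim(x→0) [exponent × ln(base)]
  Evaluate using L'Hôpital or standard limits, then exponentiate.
  L = 1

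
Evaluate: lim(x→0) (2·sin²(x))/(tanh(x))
This is a 0/0 indeterminate form.

Apply L'Hôpital's rule: differentiate numerator and denominator separately.
  f(x) = 2·sin(x)^2   ⇒   f'(x) = 4·sin(x)·cos(x)
  g(x) = tanh(x)   ⇒   g'(x) = 1 - tanh(x)^2
  lim(x→0) f'(x)/g'(x) = lim(x→0) (4·sin(x)·cos(x))/(1 - tanh(x)^2)
  = 0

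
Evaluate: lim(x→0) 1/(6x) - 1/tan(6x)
This is an ∞-∞ indeterminate form.

Combine fractions or rationalize to convert ∞-∞ to 0/0 form:
  lim(x→0) 1/(6x) - 1/tan(6x) = 0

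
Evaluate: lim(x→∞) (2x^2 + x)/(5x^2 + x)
This is an ∞/∞ indeterminate form.

Apply L'Hôpital's rule: differentiate numerator and denominator separately.
  f(x) = 2·x^2 + x   ⇒   f'(x) = 4·x + 1
  g(x) = 5·x^2 + x   ⇒   g'(x) = 10·x + 1
  lim(x→∞) f'(x)/g'(x) = lim(x→∞) (4·x + 1)/(10·x + 1)
  = 2/5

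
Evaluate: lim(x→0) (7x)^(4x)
This is an exponential indeterminate form.

For exponential indeterminate forms, take the natural log:
  Let L = lim(x→0) (7x)^(4x)
  Then ln(L) = lim(x→0) [exponent × ln(base)]
  Evaluate using L'Hôpital or standard limits, then exponentiate.
  L = 1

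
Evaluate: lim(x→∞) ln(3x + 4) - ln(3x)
This is an ∞-∞ indeterminate form.

Combine fractions or rationalize to convert ∞-∞ to 0/0 form:
  lim(x→∞) ln(3x + 4) - ln(3x) = 0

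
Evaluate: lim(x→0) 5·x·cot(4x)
This is a 0·∞ indeterminate form.

Rewrite 0·∞ as a quotient (0/0 or ∞/∞ form), then apply L'Hôpital's rule:
  lim(x→0) 5·x·cot(4x) = 5/4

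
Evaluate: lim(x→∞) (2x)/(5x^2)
This is an ∞/∞ indeterminate form.

Apply L'Hôpital's rule: differentiate numerator and denominator separately.
  f(x) = 2·x   ⇒   f'(x) = 2
  g(x) = 5·x^2   ⇒   g'(x) = 10·x
  lim(x→∞) f'(x)/g'(x) = lim(x→∞) (2)/(10·x)
  = 0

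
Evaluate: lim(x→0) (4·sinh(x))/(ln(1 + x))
This is a 0/0 indeterminate form.

Apply L'Hôpital's rule: differentiate numerator and denominator separately.
  f(x) = 4·sinh(x)   ⇒   f'(x) = 4·cosh(x)
  g(x) = ln(x + 1)   ⇒   g'(x) = 1/(x + 1)
  lim(x→0) f'(x)/g'(x) = lim(x→0) (4·cosh(x))/(1/(x + 1))
  = 4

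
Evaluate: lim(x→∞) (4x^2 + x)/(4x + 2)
This is an ∞/∞ indeterminate form.

Apply L'Hôpital's rule: differentiate numerator and denominator separately.
  f(x) = 4·x^2 + x   ⇒   f'(x) = 8·x + 1
  g(x) = 4·x + 2   ⇒   g'(x) = 4
  lim(x→∞) f'(x)/g'(x) = lim(x→∞) (8·x + 1)/(4)
  = ∞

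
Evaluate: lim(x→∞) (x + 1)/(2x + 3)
This is an ∞/∞ indeterminate form.

Apply L'Hôpital's rule: differentiate numerator and denominator separately.
  f(x) = x + 1   ⇒   f'(x) = 1
  g(x) = 2·x + 3   ⇒   g'(x) = 2
  lim(x→∞) f'(x)/g'(x) = lim(x→∞) (1)/(2)
  = 1/2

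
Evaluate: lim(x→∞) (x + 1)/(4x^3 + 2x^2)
This is an ∞/∞ indeterminate form.

Apply L'Hôpital's rule: differentiate numerator and denominator separately.
  f(x) = x + 1   ⇒   f'(x) = 1
  g(x) = 4·x^3 + 2·x^2   ⇒   g'(x) = 12·x^2 + 4·x
  lim(x→∞) f'(x)/g'(x) = lim(x→∞) (1)/(12·x^2 + 4·x)
  = 0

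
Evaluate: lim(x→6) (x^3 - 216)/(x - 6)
This is a standard limit.

Factor or rationalize the expression:
  lim(x→6) (x^3 - 216)/(x - 6) = 108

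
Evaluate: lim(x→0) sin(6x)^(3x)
This is an exponential indeterminate form.

For exponential indeterminate forms, take the natural log:
  Let L = lim(x→0) sin(6x)^(3x)
  Then ln(L) = lim(x→0) [exponent × ln(base)]
  Evaluate using L'Hôpital or standard limits, then exponentiate.
  L = 1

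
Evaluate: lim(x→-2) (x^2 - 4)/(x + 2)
This is a standard limit.

Factor or rationalize the expression:
  lim(x→-2) (x^2 - 4)/(x + 2) = -4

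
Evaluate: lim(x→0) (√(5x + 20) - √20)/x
This is a standard limit.

Factor or rationalize the expression:
  lim(x→0) (√(5x + 20) - √20)/x = sqrt(5)/4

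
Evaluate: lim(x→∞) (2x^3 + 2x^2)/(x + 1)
This is an ∞/∞ indeterminate form.

Apply L'Hôpital's rule: differentiate numerator and denominator separately.
  f(x) = 2·x^3 + 2·x^2   ⇒   f'(x) = 6·x^2 + 4·x
  g(x) = x + 1   ⇒   g'(x) = 1
  lim(x→∞) f'(x)/g'(x) = lim(x→∞) (6·x^2 + 4·x)/(1)
  = ∞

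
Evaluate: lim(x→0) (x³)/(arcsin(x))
This is a 0/0 indeterminate form.

Apply L'Hôpital's rule: differentiate numerator and denominator separately.
  f(x) = x^3   ⇒   f'(x) = 3·x^2
  g(x) = asin(x)   ⇒   g'(x) = 1/sqrt(1 - x^2)
  lim(x→0) f'(x)/g'(x) = lim(x→0) (3·x^2)/(1/sqrt(1 - x^2))
  = 0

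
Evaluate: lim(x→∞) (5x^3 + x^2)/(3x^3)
This is an ∞/∞ indeterminate form.

Apply L'Hôpital's rule: differentiate numerator and denominator separately.
  f(x) = 5·x^3 + x^2   ⇒   f'(x) = 15·x^2 + 2·x
  g(x) = 3·x^3   ⇒   g'(x) = 9·x^2
  lim(x→∞) f'(x)/g'(x) = lim(x→∞) (15·x^2 + 2·x)/(9·x^2)
  = 5/3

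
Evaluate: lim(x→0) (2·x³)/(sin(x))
This is a 0/0 indeterminate form.

Apply L'Hôpital's rule: differentiate numerator and denominator separately.
  f(x) = 2·x^3   ⇒   f'(x) = 6·x^2
  g(x) = sin(x)   ⇒   g'(x) = cos(x)
  lim(x→0) f'(x)/g'(x) = lim(x→0) (6·x^2)/(cos(x))
  = 0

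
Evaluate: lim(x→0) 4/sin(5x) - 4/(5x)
This is an ∞-∞ indeterminate form.

Combine fractions or rationalize to convert ∞-∞ to 0/0 form:
  lim(x→0) 4/sin(5x) - 4/(5x) = 0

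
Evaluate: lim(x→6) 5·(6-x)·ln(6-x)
This is a 0·∞ indeterminate form.

Rewrite 0·∞ as a quotient (0/0 or ∞/∞ form), then apply L'Hôpital's rule:
  lim(x→6) 5·(6-x)·ln(6-x) = 0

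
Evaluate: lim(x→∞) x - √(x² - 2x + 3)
This is an ∞-∞ indeterminate form.

Combine fractions or rationalize to convert ∞-∞ to 0/0 form:
  lim(x→∞) x - √(x² - 2x + 3) = 1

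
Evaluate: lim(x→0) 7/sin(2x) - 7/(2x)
This is an ∞-∞ indeterminate form.

Combine fractions or rationalize to convert ∞-∞ to 0/0 form:
  lim(x→0) 7/sin(2x) - 7/(2x) = 0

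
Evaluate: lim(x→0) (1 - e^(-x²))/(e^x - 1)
This is a 0/0 indeterminate form.

Apply L'Hôpital's rule: differentiate numerator and denominator separately.
  f(x) = 1 - e^(-x^2)   ⇒   f'(x) = 2·x·e^(-x^2)
  g(x) = e^(x) - 1   ⇒   g'(x) = e^(x)
  lim(x→0) f'(x)/g'(x) = lim(x→0) (2·x·e^(-x^2))/(e^(x))
  = 0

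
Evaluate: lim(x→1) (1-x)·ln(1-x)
This is a 0·∞ indeterminate form.

Rewrite 0·∞ as a quotient (0/0 or ∞/∞ form), then apply L'Hôpital's rule:
  lim(x→1) (1-x)·ln(1-x) = 0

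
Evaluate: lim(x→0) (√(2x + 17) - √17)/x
This is a standard limit.

Factor or rationalize the expression:
  lim(x→0) (√(2x + 17) - √17)/x = sqrt(17)/17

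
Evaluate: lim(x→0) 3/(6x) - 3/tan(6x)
This is an ∞-∞ indeterminate form.

Combine fractions or rationalize to convert ∞-∞ to 0/0 form:
  lim(x→0) 3/(6x) - 3/tan(6x) = 0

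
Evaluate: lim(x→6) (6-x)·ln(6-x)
This is a 0·∞ indeterminate form.

Rewrite 0·∞ as a quotient (0/0 or ∞/∞ form), then apply L'Hôpital's rule:
  lim(x→6) (6-x)·ln(6-x) = 0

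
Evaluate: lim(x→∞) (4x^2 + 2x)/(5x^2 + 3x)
This is an ∞/∞ indeterminate form.

Apply L'Hôpital's rule: differentiate numerator and denominator separately.
  f(x) = 4·x^2 + 2·x   ⇒   f'(x) = 8·x + 2
  g(x) = 5·x^2 + 3·x   ⇒   g'(x) = 10·x + 3
  lim(x→∞) f'(x)/g'(x) = lim(x→∞) (8·x + 2)/(10·x + 3)
  = 4/5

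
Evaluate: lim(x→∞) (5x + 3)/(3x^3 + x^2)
This is an ∞/∞ indeterminate form.

Apply L'Hôpital's rule: differentiate numerator and denominator separately.
  f(x) = 5·x + 3   ⇒   f'(x) = 5
  g(x) = 3·x^3 + x^2   ⇒   g'(x) = 9·x^2 + 2·x
  lim(x→∞) f'(x)/g'(x) = lim(x→∞) (5)/(9·x^2 + 2·x)
  = 0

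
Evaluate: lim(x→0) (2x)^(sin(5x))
This is an exponential indeterminate form.

For exponential indeterminate forms, take the natural log:
  Let L = lim(x→0) (2x)^(sin(5x))
  Then ln(L) = lim(x→0) [exponent × ln(base)]
  Evaluate using L'Hôpital or standard limits, then exponentiate.
  L = 1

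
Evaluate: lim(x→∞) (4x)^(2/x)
This is an exponential indeterminate form.

For exponential indeterminate forms, take the natural log:
  Let L = lim(x→∞) (4x)^(2/x)
  Then ln(L) = lim(x→∞) [exponent × ln(base)]
  Evaluate using L'Hôpital or standard limits, then exponentiate.
  L = 1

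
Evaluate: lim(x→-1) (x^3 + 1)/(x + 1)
This is a standard limit.

Factor or rationalize the expression:
  lim(x→-1) (x^3 + 1)/(x + 1) = 3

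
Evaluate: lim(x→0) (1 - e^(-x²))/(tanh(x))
This is a 0/0 indeterminate form.

Apply L'Hôpital's rule: differentiate numerator and denominator separately.
  f(x) = 1 - e^(-x^2)   ⇒   f'(x) = 2·x·e^(-x^2)
  g(x) = tanh(x)   ⇒   g'(x) = 1 - tanh(x)^2
  lim(x→0) f'(x)/g'(x) = lim(x→0) (2·x·e^(-x^2))/(1 - tanh(x)^2)
  = 0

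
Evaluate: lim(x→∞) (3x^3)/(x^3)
This is an ∞/∞ indeterminate form.

Apply L'Hôpital's rule: differentiate numerator and denominator separately.
  f(x) = 3·x^3   ⇒   f'(x) = 9·x^2
  g(x) = x^3   ⇒   g'(x) = 3·x^2
  lim(x→∞) f'(x)/g'(x) = lim(x→∞) (9·x^2)/(3·x^2)
  = 3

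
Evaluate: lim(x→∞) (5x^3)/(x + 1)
This is an ∞/∞ indeterminate form.

Apply L'Hôpital's rule: differentiate numerator and denominator separately.
  f(x) = 5·x^3   ⇒   f'(x) = 15·x^2
  g(x) = x + 1   ⇒   g'(x) = 1
  lim(x→∞) f'(x)/g'(x) = lim(x→∞) (15·x^2)/(1)
  = ∞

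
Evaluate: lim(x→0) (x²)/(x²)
This is a 0/0 indeterminate form.

Apply L'Hôpital's rule: differentiate numerator and denominator separately.
  f(x) = x^2   ⇒   f'(x) = 2·x
  g(x) = x^2   ⇒   g'(x) = 2·x
  lim(x→0) f'(x)/g'(x) = lim(x→0) (2·x)/(2·x)
  = 1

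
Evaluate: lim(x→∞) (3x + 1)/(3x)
This is an ∞/∞ indeterminate form.

Apply L'Hôpital's rule: differentiate numerator and denominator separately.
  f(x) = 3·x + 1   ⇒   f'(x) = 3
  g(x) = 3·x   ⇒   g'(x) = 3
  lim(x→∞) f'(x)/g'(x) = lim(x→∞) (3)/(3)
  = 1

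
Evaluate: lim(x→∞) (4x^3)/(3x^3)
This is an ∞/∞ indeterminate form.

Apply L'Hôpital's rule: differentiate numerator and denominator separately.
  f(x) = 4·x^3   ⇒   f'(x) = 12·x^2
  g(x) = 3·x^3   ⇒   g'(x) = 9·x^2
  lim(x→∞) f'(x)/g'(x) = lim(x→∞) (12·x^2)/(9·x^2)
  = 4/3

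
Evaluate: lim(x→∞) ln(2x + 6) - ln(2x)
This is an ∞-∞ indeterminate form.

Combine fractions or rationalize to convert ∞-∞ to 0/0 form:
  lim(x→∞) ln(2x + 6) - ln(2x) = 0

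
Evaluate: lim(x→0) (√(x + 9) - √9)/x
This is a standard limit.

Factor or rationalize the expression:
  lim(x→0) (√(x + 9) - √9)/x = 1/6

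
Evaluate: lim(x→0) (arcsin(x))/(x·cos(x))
This is a 0/0 indeterminate form.

Apply L'Hôpital's rule: differentiate numerator and denominator separately.
  f(x) = asin(x)   ⇒   f'(x) = 1/sqrt(1 - x^2)
  g(x) = x·cos(x)   ⇒   g'(x) = -x·sin(x) + cos(x)
  lim(x→0) f'(x)/g'(x) = lim(x→0) (1/sqrt(1 - x^2))/(-x·sin(x) + cos(x))
  = 1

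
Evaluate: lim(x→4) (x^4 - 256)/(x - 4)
This is a standard limit.

Factor or rationalize the expression:
  lim(x→4) (x^4 - 256)/(x - 4) = 256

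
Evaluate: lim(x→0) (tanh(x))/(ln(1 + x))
This is a 0/0 indeterminate form.

Apply L'Hôpital's rule: differentiate numerator and denominator separately.
  f(x) = tanh(x)   ⇒   f'(x) = 1 - tanh(x)^2
  g(x) = ln(x + 1)   ⇒   g'(x) = 1/(x + 1)
  lim(x→0) f'(x)/g'(x) = lim(x→0) (1 - tanh(x)^2)/(1/(x + 1))
  = 1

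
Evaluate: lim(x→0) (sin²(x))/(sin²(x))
This is a 0/0 indeterminate form.

Apply L'Hôpital's rule: differentiate numerator and denominator separately.
  f(x) = sin(x)^2   ⇒   f'(x) = 2·sin(x)·cos(x)
  g(x) = sin(x)^2   ⇒   g'(x) = 2·sin(x)·cos(x)
  lim(x→0) f'(x)/g'(x) = lim(x→0) (2·sin(x)·cos(x))/(2·sin(x)·cos(x))
  = 1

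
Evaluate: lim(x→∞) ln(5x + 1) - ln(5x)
This is an ∞-∞ indeterminate form.

Combine fractions or rationalize to convert ∞-∞ to 0/0 form:
  lim(x→∞) ln(5x + 1) - ln(5x) = 0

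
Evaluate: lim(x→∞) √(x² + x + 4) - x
This is an ∞-∞ indeterminate form.

Combine fractions or rationalize to convert ∞-∞ to 0/0 form:
  lim(x→∞) √(x² + x + 4) - x = 1/2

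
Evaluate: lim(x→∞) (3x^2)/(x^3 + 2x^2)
This is an ∞/∞ indeterminate form.

Apply L'Hôpital's rule: differentiate numerator and denominator separately.
  f(x) = 3·x^2   ⇒   f'(x) = 6·x
  g(x) = x^3 + 2·x^2   ⇒   g'(x) = 3·x^2 + 4·x
  lim(x→∞) f'(x)/g'(x) = lim(x→∞) (6·x)/(3·x^2 + 4·x)
  = 0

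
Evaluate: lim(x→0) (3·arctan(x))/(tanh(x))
This is a 0/0 indeterminate form.

Apply L'Hôpital's rule: differentiate numerator and denominator separately.
  f(x) = 3·atan(x)   ⇒   f'(x) = 3/(x^2 + 1)
  g(x) = tanh(x)   ⇒   g'(x) = 1 - tanh(x)^2
  lim(x→0) f'(x)/g'(x) = lim(x→0) (3/(x^2 + 1))/(1 - tanh(x)^2)
  = 3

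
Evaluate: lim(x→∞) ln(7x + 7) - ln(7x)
This is an ∞-∞ indeterminate form.

Combine fractions or rationalize to convert ∞-∞ to 0/0 form:
  lim(x→∞) ln(7x + 7) - ln(7x) = 0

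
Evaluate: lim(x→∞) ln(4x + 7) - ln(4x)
This is an ∞-∞ indeterminate form.

Combine fractions or rationalize to convert ∞-∞ to 0/0 form:
  lim(x→∞) ln(4x + 7) - ln(4x) = 0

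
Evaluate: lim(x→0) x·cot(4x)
This is a 0·∞ indeterminate form.

Rewrite 0·∞ as a quotient (0/0 or ∞/∞ form), then apply L'Hôpital's rule:
  lim(x→0) x·cot(4x) = 1/4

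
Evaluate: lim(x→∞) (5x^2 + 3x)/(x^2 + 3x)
This is an ∞/∞ indeterminate form.

Apply L'Hôpital's rule: differentiate numerator and denominator separately.
  f(x) = 5·x^2 + 3·x   ⇒   f'(x) = 10·x + 3
  g(x) = x^2 + 3·x   ⇒   g'(x) = 2·x + 3
  lim(x→∞) f'(x)/g'(x) = lim(x→∞) (10·x + 3)/(2·x + 3)
  = 5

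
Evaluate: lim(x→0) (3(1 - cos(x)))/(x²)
This is a 0/0 indeterminate form.

Apply L'Hôpital's rule: differentiate numerator and denominator separately.
  f(x) = 3 - 3·cos(x)   ⇒   f'(x) = 3·sin(x)
  g(x) = x^2   ⇒   g'(x) = 2·x
  lim(x→0) f'(x)/g'(x) = lim(x→0) (3·sin(x))/(2·x)
  = 3/2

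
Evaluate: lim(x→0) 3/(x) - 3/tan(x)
This is an ∞-∞ indeterminate form.

Combine fractions or rationalize to convert ∞-∞ to 0/0 form:
  lim(x→0) 3/(x) - 3/tan(x) = 0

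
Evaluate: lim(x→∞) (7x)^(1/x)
This is an exponential indeterminate form.

For exponential indeterminate forms, take the natural log:
  Let L = lim(x→∞) (7x)^(1/x)
  Then ln(L) = lim(x→∞) [exponent × ln(base)]
  Evaluate using L'Hôpital or standard limits, then exponentiate.
  L = 1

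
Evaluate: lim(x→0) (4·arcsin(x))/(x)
This is a 0/0 indeterminate form.

Apply L'Hôpital's rule: differentiate numerator and denominator separately.
  f(x) = 4·asin(x)   ⇒   f'(x) = 4/sqrt(1 - x^2)
  g(x) = x   ⇒   g'(x) = 1
  lim(x→0) f'(x)/g'(x) = lim(x→0) (4/sqrt(1 - x^2))/(1)
  = 4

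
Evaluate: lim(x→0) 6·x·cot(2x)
This is a 0·∞ indeterminate form.

Rewrite 0·∞ as a quotient (0/0 or ∞/∞ form), then apply L'Hôpital's rule:
  lim(x→0) 6·x·cot(2x) = 3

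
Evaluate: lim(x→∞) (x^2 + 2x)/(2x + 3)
This is an ∞/∞ indeterminate form.

Apply L'Hôpital's rule: differentiate numerator and denominator separately.
  f(x) = x^2 + 2·x   ⇒   f'(x) = 2·x + 2
  g(x) = 2·x + 3   ⇒   g'(x) = 2
  lim(x→∞) f'(x)/g'(x) = lim(x→∞) (2·x + 2)/(2)
  = ∞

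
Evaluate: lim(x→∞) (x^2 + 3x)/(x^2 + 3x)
This is an ∞/∞ indeterminate form.

Apply L'Hôpital's rule: differentiate numerator and denominator separately.
  f(x) = x^2 + 3·x   ⇒   f'(x) = 2·x + 3
  g(x) = x^2 + 3·x   ⇒   g'(x) = 2·x + 3
  lim(x→∞) f'(x)/g'(x) = lim(x→∞) (2·x + 3)/(2·x + 3)
  = 1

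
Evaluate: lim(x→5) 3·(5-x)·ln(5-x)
This is a 0·∞ indeterminate form.

Rewrite 0·∞ as a quotient (0/0 or ∞/∞ form), then apply L'Hôpital's rule:
  lim(x→5) 3·(5-x)·ln(5-x) = 0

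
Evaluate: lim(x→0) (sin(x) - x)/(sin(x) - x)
This is a 0/0 indeterminate form.

Apply L'Hôpital's rule: differentiate numerator and denominator separately.
  f(x) = -x + sin(x)   ⇒   f'(x) = cos(x) - 1
  g(x) = -x + sin(x)   ⇒   g'(x) = cos(x) - 1
  lim(x→0) f'(x)/g'(x) = lim(x→0) (cos(x) - 1)/(cos(x) - 1)
  = 1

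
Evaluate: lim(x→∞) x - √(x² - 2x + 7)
This is an ∞-∞ indeterminate form.

Combine fractions or rationalize to convert ∞-∞ to 0/0 form:
  lim(x→∞) x - √(x² - 2x + 7) = 1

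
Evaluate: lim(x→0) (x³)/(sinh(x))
This is a 0/0 indeterminate form.

Apply L'Hôpital's rule: differentiate numerator and denominator separately.
  f(x) = x^3   ⇒   f'(x) = 3·x^2
  g(x) = sinh(x)   ⇒   g'(x) = cosh(x)
  lim(x→0) f'(x)/g'(x) = lim(x→0) (3·x^2)/(cosh(x))
  = 0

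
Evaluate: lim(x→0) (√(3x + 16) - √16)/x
This is a standard limit.

Factor or rationalize the expression:
  lim(x→0) (√(3x + 16) - √16)/x = 3/8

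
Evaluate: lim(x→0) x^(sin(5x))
This is an exponential indeterminate form.

For exponential indeterminate forms, take the natural log:
  Let L = lim(x→0) x^(sin(5x))
  Then ln(L) = lim(x→0) [exponent × ln(base)]
  Evaluate using L'Hôpital or standard limits, then exponentiate.
  L = 1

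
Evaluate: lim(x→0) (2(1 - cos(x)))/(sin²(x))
This is a 0/0 indeterminate form.

Apply L'Hôpital's rule: differentiate numerator and denominator separately.
  f(x) = 2 - 2·cos(x)   ⇒   f'(x) = 2·sin(x)
  g(x) = sin(x)^2   ⇒   g'(x) = 2·sin(x)·cos(x)
  lim(x→0) f'(x)/g'(x) = lim(x→0) (2·sin(x))/(2·sin(x)·cos(x))
  = 1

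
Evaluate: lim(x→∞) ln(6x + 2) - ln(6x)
This is an ∞-∞ indeterminate form.

Combine fractions or rationalize to convert ∞-∞ to 0/0 form:
  lim(x→∞) ln(6x + 2) - ln(6x) = 0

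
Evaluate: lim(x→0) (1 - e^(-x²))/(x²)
This is a 0/0 indeterminate form.

Apply L'Hôpital's rule: differentiate numerator and denominator separately.
  f(x) = 1 - e^(-x^2)   ⇒   f'(x) = 2·x·e^(-x^2)
  g(x) = x^2   ⇒   g'(x) = 2·x
  lim(x→0) f'(x)/g'(x) = lim(x→0) (2·x·e^(-x^2))/(2·x)
  = 1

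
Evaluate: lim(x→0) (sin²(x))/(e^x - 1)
This is a 0/0 indeterminate form.

Apply L'Hôpital's rule: differentiate numerator and denominator separately.
  f(x) = sin(x)^2   ⇒   f'(x) = 2·sin(x)·cos(x)
  g(x) = e^(x) - 1   ⇒   g'(x) = e^(x)
  lim(x→0) f'(x)/g'(x) = lim(x→0) (2·sin(x)·cos(x))/(e^(x))
  = 0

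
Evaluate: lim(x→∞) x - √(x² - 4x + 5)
This is an ∞-∞ indeterminate form.

Combine fractions or rationalize to convert ∞-∞ to 0/0 form:
  lim(x→∞) x - √(x² - 4x + 5) = 2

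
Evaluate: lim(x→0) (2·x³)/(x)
This is a 0/0 indeterminate form.

Apply L'Hôpital's rule: differentiate numerator and denominator separately.
  f(x) = 2·x^3   ⇒   f'(x) = 6·x^2
  g(x) = x   ⇒   g'(x) = 1
  lim(x→0) f'(x)/g'(x) = lim(x→0) (6·x^2)/(1)
  = 0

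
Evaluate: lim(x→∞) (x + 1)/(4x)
This is an ∞/∞ indeterminate form.

Apply L'Hôpital's rule: differentiate numerator and denominator separately.
  f(x) = x + 1   ⇒   f'(x) = 1
  g(x) = 4·x   ⇒   g'(x) = 4
  lim(x→∞) f'(x)/g'(x) = lim(x→∞) (1)/(4)
  = 1/4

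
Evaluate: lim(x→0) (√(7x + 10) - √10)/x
This is a standard limit.

Factor or rationalize the expression:
  lim(x→0) (√(7x + 10) - √10)/x = 7·sqrt(10)/20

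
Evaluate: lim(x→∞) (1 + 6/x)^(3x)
This is an exponential indeterminate form.

For exponential indeterminate forms, take the natural log:
  Let L = lim(x→∞) (1 + 6/x)^(3x)
  Then ln(L) = lim(x→∞) [exponent × ln(base)]
  Evaluate using L'Hôpital or standard limits, then exponentiate.
  L = e^(18)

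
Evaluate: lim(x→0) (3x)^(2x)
This is an exponential indeterminate form.

For exponential indeterminate forms, take the natural log:
  Let L = lim(x→0) (3x)^(2x)
  Then ln(L) = lim(x→0) [exponent × ln(base)]
  Evaluate using L'Hôpital or standard limits, then exponentiate.
  L = 1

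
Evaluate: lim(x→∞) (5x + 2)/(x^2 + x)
This is an ∞/∞ indeterminate form.

Apply L'Hôpital's rule: differentiate numerator and denominator separately.
  f(x) = 5·x + 2   ⇒   f'(x) = 5
  g(x) = x^2 + x   ⇒   g'(x) = 2·x + 1
  lim(x→∞) f'(x)/g'(x) = lim(x→∞) (5)/(2·x + 1)
  = 0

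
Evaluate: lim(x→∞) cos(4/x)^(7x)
This is an exponential indeterminate form.

For exponential indeterminate forms, take the natural log:
  Let L = lim(x→∞) cos(4/x)^(7x)
  Then ln(L) = lim(x→∞) [exponent × ln(base)]
  Evaluate using L'Hôpital or standard limits, then exponentiate.
  L = 1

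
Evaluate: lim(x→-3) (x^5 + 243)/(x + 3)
This is a standard limit.

Factor or rationalize the expression:
  lim(x→-3) (x^5 + 243)/(x + 3) = 405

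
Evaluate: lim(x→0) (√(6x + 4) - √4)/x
This is a standard limit.

Factor or rationalize the expression:
  lim(x→0) (√(6x + 4) - √4)/x = 3/2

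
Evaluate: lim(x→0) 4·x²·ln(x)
This is a 0·∞ indeterminate form.

Rewrite 0·∞ as a quotient (0/0 or ∞/∞ form), then apply L'Hôpital's rule:
  lim(x→0) 4·x²·ln(x) = 0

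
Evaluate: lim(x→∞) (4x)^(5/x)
This is an exponential indeterminate form.

For exponential indeterminate forms, take the natural log:
  Let L = lim(x→∞) (4x)^(5/x)
  Then ln(L) = lim(x→∞) [exponent × ln(base)]
  Evaluate using L'Hôpital or standard limits, then exponentiate.
  L = 1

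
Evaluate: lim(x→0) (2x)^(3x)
This is an exponential indeterminate form.

For exponential indeterminate forms, take the natural log:
  Let L = lim(x→0) (2x)^(3x)
  Then ln(L) = lim(x→0) [exponent × ln(base)]
  Evaluate using L'Hôpital or standard limits, then exponentiate.
  L = 1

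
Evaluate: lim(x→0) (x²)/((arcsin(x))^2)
This is a 0/0 indeterminate form.

Apply L'Hôpital's rule: differentiate numerator and denominator separately.
  f(x) = x^2   ⇒   f'(x) = 2·x
  g(x) = asin(x)^2   ⇒   g'(x) = 2·asin(x)/sqrt(1 - x^2)
  lim(x→0) f'(x)/g'(x) = lim(x→0) (2·x)/(2·asin(x)/sqrt(1 - x^2))
  = 1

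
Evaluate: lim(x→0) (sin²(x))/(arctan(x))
This is a 0/0 indeterminate form.

Apply L'Hôpital's rule: differentiate numerator and denominator separately.
  f(x) = sin(x)^2   ⇒   f'(x) = 2·sin(x)·cos(x)
  g(x) = atan(x)   ⇒   g'(x) = 1/(x^2 + 1)
  lim(x→0) f'(x)/g'(x) = lim(x→0) (2·sin(x)·cos(x))/(1/(x^2 + 1))
  = 0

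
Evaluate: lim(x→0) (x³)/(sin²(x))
This is a 0/0 indeterminate form.

Apply L'Hôpital's rule: differentiate numerator and denominator separately.
  f(x) = x^3   ⇒   f'(x) = 3·x^2
  g(x) = sin(x)^2   ⇒   g'(x) = 2·sin(x)·cos(x)
  lim(x→0) f'(x)/g'(x) = lim(x→0) (3·x^2)/(2·sin(x)·cos(x))
  = 0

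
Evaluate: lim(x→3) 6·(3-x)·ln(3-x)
This is a 0·∞ indeterminate form.

Rewrite 0·∞ as a quotient (0/0 or ∞/∞ form), then apply L'Hôpital's rule:
  lim(x→3) 6·(3-x)·ln(3-x) = 0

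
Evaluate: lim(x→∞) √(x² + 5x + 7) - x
This is an ∞-∞ indeterminate form.

Combine fractions or rationalize to convert ∞-∞ to 0/0 form:
  lim(x→∞) √(x² + 5x + 7) - x = 5/2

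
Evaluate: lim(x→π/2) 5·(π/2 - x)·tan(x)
This is a 0·∞ indeterminate form.

Rewrite 0·∞ as a quotient (0/0 or ∞/∞ form), then apply L'Hôpital's rule:
  lim(x→π/2) 5·(π/2 - x)·tan(x) = 5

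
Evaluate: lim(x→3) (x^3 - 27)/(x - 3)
This is a standard limit.

Factor or rationalize the expression:
  lim(x→3) (x^3 - 27)/(x - 3) = 27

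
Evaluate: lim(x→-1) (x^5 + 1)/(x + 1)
This is a standard limit.

Factor or rationalize the expression:
  lim(x→-1) (x^5 + 1)/(x + 1) = 5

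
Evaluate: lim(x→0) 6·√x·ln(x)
This is a 0·∞ indeterminate form.

Rewrite 0·∞ as a quotient (0/0 or ∞/∞ form), then apply L'Hôpital's rule:
  lim(x→0) 6·√x·ln(x) = 0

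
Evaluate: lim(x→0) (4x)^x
This is an exponential indeterminate form.

For exponential indeterminate forms, take the natural log:
  Let L = lim(x→0) (4x)^x
  Then ln(L) = lim(x→0) [exponent × ln(base)]
  Evaluate using L'Hôpital or standard limits, then exponentiate.
  L = 1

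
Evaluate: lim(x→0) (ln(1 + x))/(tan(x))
This is a 0/0 indeterminate form.

Apply L'Hôpital's rule: differentiate numerator and denominator separately.
  f(x) = ln(x + 1)   ⇒   f'(x) = 1/(x + 1)
  g(x) = tan(x)   ⇒   g'(x) = tan(x)^2 + 1
  lim(x→0) f'(x)/g'(x) = lim(x→0) (1/(x + 1))/(tan(x)^2 + 1)
  = 1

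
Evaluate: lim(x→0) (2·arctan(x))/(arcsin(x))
This is a 0/0 indeterminate form.

Apply L'Hôpital's rule: differentiate numerator and denominator separately.
  f(x) = 2·atan(x)   ⇒   f'(x) = 2/(x^2 + 1)
  g(x) = asin(x)   ⇒   g'(x) = 1/sqrt(1 - x^2)
  lim(x→0) f'(x)/g'(x) = lim(x→0) (2/(x^2 + 1))/(1/sqrt(1 - x^2))
  = 2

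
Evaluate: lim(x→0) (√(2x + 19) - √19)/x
This is a standard limit.

Factor or rationalize the expression:
  lim(x→0) (√(2x + 19) - √19)/x = sqrt(19)/19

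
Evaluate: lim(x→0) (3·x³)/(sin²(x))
This is a 0/0 indeterminate form.

Apply L'Hôpital's rule: differentiate numerator and denominator separately.
  f(x) = 3·x^3   ⇒   f'(x) = 9·x^2
  g(x) = sin(x)^2   ⇒   g'(x) = 2·sin(x)·cos(x)
  lim(x→0) f'(x)/g'(x) = lim(x→0) (9·x^2)/(2·sin(x)·cos(x))
  = 0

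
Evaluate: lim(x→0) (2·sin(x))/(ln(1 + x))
This is a 0/0 indeterminate form.

Apply L'Hôpital's rule: differentiate numerator and denominator separately.
  f(x) = 2·sin(x)   ⇒   f'(x) = 2·cos(x)
  g(x) = ln(x + 1)   ⇒   g'(x) = 1/(x + 1)
  lim(x→0) f'(x)/g'(x) = lim(x→0) (2·cos(x))/(1/(x + 1))
  = 2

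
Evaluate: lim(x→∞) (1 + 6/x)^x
This is an exponential indeterminate form.

For exponential indeterminate forms, take the natural log:
  Let L = lim(x→∞) (1 + 6/x)^x
  Then ln(L) = lim(x→∞) [exponent × ln(base)]
  Evaluate using L'Hôpital or standard limits, then exponentiate.
  L = e^(6)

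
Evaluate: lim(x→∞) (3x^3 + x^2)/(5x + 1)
This is an ∞/∞ indeterminate form.

Apply L'Hôpital's rule: differentiate numerator and denominator separately.
  f(x) = 3·x^3 + x^2   ⇒   f'(x) = 9·x^2 + 2·x
  g(x) = 5·x + 1   ⇒   g'(x) = 5
  lim(x→∞) f'(x)/g'(x) = lim(x→∞) (9·x^2 + 2·x)/(5)
  = ∞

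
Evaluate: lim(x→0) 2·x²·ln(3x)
This is a 0·∞ indeterminate form.

Rewrite 0·∞ as a quotient (0/0 or ∞/∞ form), then apply L'Hôpital's rule:
  lim(x→0) 2·x²·ln(3x) = 0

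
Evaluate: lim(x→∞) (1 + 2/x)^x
This is an exponential indeterminate form.

For exponential indeterminate forms, take the natural log:
  Let L = lim(x→∞) (1 + 2/x)^x
  Then ln(L) = lim(x→∞) [exponent × ln(base)]
  Evaluate using L'Hôpital or standard limits, then exponentiate.
  L = e²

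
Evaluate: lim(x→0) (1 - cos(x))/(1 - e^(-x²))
This is a 0/0 indeterminate form.

Apply L'Hôpital's rule: differentiate numerator and denominator separately.
  f(x) = 1 - cos(x)   ⇒   f'(x) = sin(x)
  g(x) = 1 - e^(-x^2)   ⇒   g'(x) = 2·x·e^(-x^2)
  lim(x→0) f'(x)/g'(x) = lim(x→0) (sin(x))/(2·x·e^(-x^2))
  = 1/2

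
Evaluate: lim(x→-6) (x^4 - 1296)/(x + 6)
This is a standard limit.

Factor or rationalize the expression:
  lim(x→-6) (x^4 - 1296)/(x + 6) = -864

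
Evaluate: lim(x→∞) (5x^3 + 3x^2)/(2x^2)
This is an ∞/∞ indeterminate form.

Apply L'Hôpital's rule: differentiate numerator and denominator separately.
  f(x) = 5·x^3 + 3·x^2   ⇒   f'(x) = 15·x^2 + 6·x
  g(x) = 2·x^2   ⇒   g'(x) = 4·x
  lim(x→∞) f'(x)/g'(x) = lim(x→∞) (15·x^2 + 6·x)/(4·x)
  = ∞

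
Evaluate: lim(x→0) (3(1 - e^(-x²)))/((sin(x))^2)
This is a 0/0 indeterminate form.

Apply L'Hôpital's rule: differentiate numerator and denominator separately.
  f(x) = 3 - 3·e^(-x^2)   ⇒   f'(x) = 6·x·e^(-x^2)
  g(x) = sin(x)^2   ⇒   g'(x) = 2·sin(x)·cos(x)
  lim(x→0) f'(x)/g'(x) = lim(x→0) (6·x·e^(-x^2))/(2·sin(x)·cos(x))
  = 3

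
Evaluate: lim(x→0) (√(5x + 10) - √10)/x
This is a standard limit.

Factor or rationalize the expression:
  lim(x→0) (√(5x + 10) - √10)/x = sqrt(10)/4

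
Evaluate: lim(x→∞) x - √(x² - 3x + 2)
This is an ∞-∞ indeterminate form.

Combine fractions or rationalize to convert ∞-∞ to 0/0 form:
  lim(x→∞) x - √(x² - 3x + 2) = 3/2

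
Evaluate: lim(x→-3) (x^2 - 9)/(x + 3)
This is a standard limit.

Factor or rationalize the expression:
  lim(x→-3) (x^2 - 9)/(x + 3) = -6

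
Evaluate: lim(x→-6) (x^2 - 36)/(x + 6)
This is a standard limit.

Factor or rationalize the expression:
  lim(x→-6) (x^2 - 36)/(x + 6) = -12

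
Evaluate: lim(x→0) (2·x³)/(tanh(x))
This is a 0/0 indeterminate form.

Apply L'Hôpital's rule: differentiate numerator and denominator separately.
  f(x) = 2·x^3   ⇒   f'(x) = 6·x^2
  g(x) = tanh(x)   ⇒   g'(x) = 1 - tanh(x)^2
  lim(x→0) f'(x)/g'(x) = lim(x→0) (6·x^2)/(1 - tanh(x)^2)
  = 0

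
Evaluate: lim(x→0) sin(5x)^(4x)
This is an exponential indeterminate form.

For exponential indeterminate forms, take the natural log:
  Let L = lim(x→0) sin(5x)^(4x)
  Then ln(L) = lim(x→0) [exponent × ln(base)]
  Evaluate using L'Hôpital or standard limits, then exponentiate.
  L = 1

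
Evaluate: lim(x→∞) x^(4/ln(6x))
This is an exponential indeterminate form.

For exponential indeterminate forms, take the natural log:
  Let L = lim(x→∞) x^(4/ln(6x))
  Then ln(L) = lim(x→∞) [exponent × ln(base)]
  Evaluate using L'Hôpital or standard limits, then exponentiate.
  L = e^(4)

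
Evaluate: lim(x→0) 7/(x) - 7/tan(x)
This is an ∞-∞ indeterminate form.

Combine fractions or rationalize to convert ∞-∞ to 0/0 form:
  lim(x→0) 7/(x) - 7/tan(x) = 0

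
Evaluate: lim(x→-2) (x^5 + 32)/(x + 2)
This is a standard limit.

Factor or rationalize the expression:
  lim(x→-2) (x^5 + 32)/(x + 2) = 80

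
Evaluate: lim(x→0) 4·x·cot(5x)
This is a 0·∞ indeterminate form.

Rewrite 0·∞ as a quotient (0/0 or ∞/∞ form), then apply L'Hôpital's rule:
  lim(x→0) 4·x·cot(5x) = 4/5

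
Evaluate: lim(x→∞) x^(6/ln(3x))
This is an exponential indeterminate form.

For exponential indeterminate forms, take the natural log:
  Let L = lim(x→∞) x^(6/ln(3x))
  Then ln(L) = lim(x→∞) [exponent × ln(base)]
  Evaluate using L'Hôpital or standard limits, then exponentiate.
  L = e^(6)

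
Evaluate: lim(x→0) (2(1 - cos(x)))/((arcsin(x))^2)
This is a 0/0 indeterminate form.

Apply L'Hôpital's rule: differentiate numerator and denominator separately.
  f(x) = 2 - 2·cos(x)   ⇒   f'(x) = 2·sin(x)
  g(x) = asin(x)^2   ⇒   g'(x) = 2·asin(x)/sqrt(1 - x^2)
  lim(x→0) f'(x)/g'(x) = lim(x→0) (2·sin(x))/(2·asin(x)/sqrt(1 - x^2))
  = 1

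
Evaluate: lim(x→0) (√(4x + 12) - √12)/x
This is a standard limit.

Factor or rationalize the expression:
  lim(x→0) (√(4x + 12) - √12)/x = sqrt(3)/3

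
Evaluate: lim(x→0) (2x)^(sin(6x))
This is an exponential indeterminate form.

For exponential indeterminate forms, take the natural log:
  Let L = lim(x→0) (2x)^(sin(6x))
  Then ln(L) = lim(x→0) [exponent × ln(base)]
  Evaluate using L'Hôpital or standard limits, then exponentiate.
  L = 1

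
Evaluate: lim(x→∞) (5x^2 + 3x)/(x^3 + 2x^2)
This is an ∞/∞ indeterminate form.

Apply L'Hôpital's rule: differentiate numerator and denominator separately.
  f(x) = 5·x^2 + 3·x   ⇒   f'(x) = 10·x + 3
  g(x) = x^3 + 2·x^2   ⇒   g'(x) = 3·x^2 + 4·x
  lim(x→∞) f'(x)/g'(x) = lim(x→∞) (10·x + 3)/(3·x^2 + 4·x)
  = 0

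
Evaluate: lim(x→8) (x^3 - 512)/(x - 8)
This is a standard limit.

Factor or rationalize the expression:
  lim(x→8) (x^3 - 512)/(x - 8) = 192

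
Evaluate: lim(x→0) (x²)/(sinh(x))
This is a 0/0 indeterminate form.

Apply L'Hôpital's rule: differentiate numerator and denominator separately.
  f(x) = x^2   ⇒   f'(x) = 2·x
  g(x) = sinh(x)   ⇒   g'(x) = cosh(x)
  lim(x→0) f'(x)/g'(x) = lim(x→0) (2·x)/(cosh(x))
  = 0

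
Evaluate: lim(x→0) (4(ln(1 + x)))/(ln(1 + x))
This is a 0/0 indeterminate form.

Apply L'Hôpital's rule: differentiate numerator and denominator separately.
  f(x) = 4·ln(x + 1)   ⇒   f'(x) = 4/(x + 1)
  g(x) = ln(x + 1)   ⇒   g'(x) = 1/(x + 1)
  lim(x→0) f'(x)/g'(x) = lim(x→0) (4/(x + 1))/(1/(x + 1))
  = 4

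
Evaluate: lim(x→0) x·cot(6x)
This is a 0·∞ indeterminate form.

Rewrite 0·∞ as a quotient (0/0 or ∞/∞ form), then apply L'Hôpital's rule:
  lim(x→0) x·cot(6x) = 1/6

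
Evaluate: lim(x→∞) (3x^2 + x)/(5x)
This is an ∞/∞ indeterminate form.

Apply L'Hôpital's rule: differentiate numerator and denominator separately.
  f(x) = 3·x^2 + x   ⇒   f'(x) = 6·x + 1
  g(x) = 5·x   ⇒   g'(x) = 5
  lim(x→∞) f'(x)/g'(x) = lim(x→∞) (6·x + 1)/(5)
  = ∞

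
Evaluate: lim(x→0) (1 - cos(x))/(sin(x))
This is a 0/0 indeterminate form.

Apply L'Hôpital's rule: differentiate numerator and denominator separately.
  f(x) = 1 - cos(x)   ⇒   f'(x) = sin(x)
  g(x) = sin(x)   ⇒   g'(x) = cos(x)
  lim(x→0) f'(x)/g'(x) = lim(x→0) (sin(x))/(cos(x))
  = 0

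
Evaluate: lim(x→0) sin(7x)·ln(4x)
This is a 0·∞ indeterminate form.

Rewrite 0·∞ as a quotient (0/0 or ∞/∞ form), then apply L'Hôpital's rule:
  lim(x→0) sin(7x)·ln(4x) = 0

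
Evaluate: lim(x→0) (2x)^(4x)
This is an exponential indeterminate form.

For exponential indeterminate forms, take the natural log:
  Let L = lim(x→0) (2x)^(4x)
  Then ln(L) = lim(x→0) [exponent × ln(base)]
  Evaluate using L'Hôpital or standard limits, then exponentiate.
  L = 1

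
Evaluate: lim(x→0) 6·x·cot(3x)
This is a 0·∞ indeterminate form.

Rewrite 0·∞ as a quotient (0/0 or ∞/∞ form), then apply L'Hôpital's rule:
  lim(x→0) 6·x·cot(3x) = 2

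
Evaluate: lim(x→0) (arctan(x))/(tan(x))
This is a 0/0 indeterminate form.

Apply L'Hôpital's rule: differentiate numerator and denominator separately.
  f(x) = atan(x)   ⇒   f'(x) = 1/(x^2 + 1)
  g(x) = tan(x)   ⇒   g'(x) = tan(x)^2 + 1
  lim(x→0) f'(x)/g'(x) = lim(x→0) (1/(x^2 + 1))/(tan(x)^2 + 1)
  = 1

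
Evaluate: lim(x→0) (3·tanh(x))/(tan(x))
This is a 0/0 indeterminate form.

Apply L'Hôpital's rule: differentiate numerator and denominator separately.
  f(x) = 3·tanh(x)   ⇒   f'(x) = 3 - 3·tanh(x)^2
  g(x) = tan(x)   ⇒   g'(x) = tan(x)^2 + 1
  lim(x→0) f'(x)/g'(x) = lim(x→0) (3 - 3·tanh(x)^2)/(tan(x)^2 + 1)
  = 3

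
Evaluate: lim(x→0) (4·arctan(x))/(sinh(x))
This is a 0/0 indeterminate form.

Apply L'Hôpital's rule: differentiate numerator and denominator separately.
  f(x) = 4·atan(x)   ⇒   f'(x) = 4/(x^2 + 1)
  g(x) = sinh(x)   ⇒   g'(x) = cosh(x)
  lim(x→0) f'(x)/g'(x) = lim(x→0) (4/(x^2 + 1))/(cosh(x))
  = 4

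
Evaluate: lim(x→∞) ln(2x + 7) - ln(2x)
This is an ∞-∞ indeterminate form.

Combine fractions or rationalize to convert ∞-∞ to 0/0 form:
  lim(x→∞) ln(2x + 7) - ln(2x) = 0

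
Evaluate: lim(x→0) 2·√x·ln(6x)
This is a 0·∞ indeterminate form.

Rewrite 0·∞ as a quotient (0/0 or ∞/∞ form), then apply L'Hôpital's rule:
  lim(x→0) 2·√x·ln(6x) = 0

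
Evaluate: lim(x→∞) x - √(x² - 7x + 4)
This is an ∞-∞ indeterminate form.

Combine fractions or rationalize to convert ∞-∞ to 0/0 form:
  lim(x→∞) x - √(x² - 7x + 4) = 7/2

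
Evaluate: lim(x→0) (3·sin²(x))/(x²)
This is a 0/0 indeterminate form.

Apply L'Hôpital's rule: differentiate numerator and denominator separately.
  f(x) = 3·sin(x)^2   ⇒   f'(x) = 6·sin(x)·cos(x)
  g(x) = x^2   ⇒   g'(x) = 2·x
  lim(x→0) f'(x)/g'(x) = lim(x→0) (6·sin(x)·cos(x))/(2·x)
  = 3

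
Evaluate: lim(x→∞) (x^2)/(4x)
This is an ∞/∞ indeterminate form.

Apply L'Hôpital's rule: differentiate numerator and denominator separately.
  f(x) = x^2   ⇒   f'(x) = 2·x
  g(x) = 4·x   ⇒   g'(x) = 4
  lim(x→∞) f'(x)/g'(x) = lim(x→∞) (2·x)/(4)
  = ∞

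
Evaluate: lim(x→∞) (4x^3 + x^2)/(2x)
This is an ∞/∞ indeterminate form.

Apply L'Hôpital's rule: differentiate numerator and denominator separately.
  f(x) = 4·x^3 + x^2   ⇒   f'(x) = 12·x^2 + 2·x
  g(x) = 2·x   ⇒   g'(x) = 2
  lim(x→∞) f'(x)/g'(x) = lim(x→∞) (12·x^2 + 2·x)/(2)
  = ∞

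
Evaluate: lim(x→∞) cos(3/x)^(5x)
This is an exponential indeterminate form.

For exponential indeterminate forms, take the natural log:
  Let L = lim(x→∞) cos(3/x)^(5x)
  Then ln(L) = lim(x→∞) [exponent × ln(base)]
  Evaluate using L'Hôpital or standard limits, then exponentiate.
  L = 1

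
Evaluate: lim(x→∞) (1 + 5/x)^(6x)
This is an exponential indeterminate form.

For exponential indeterminate forms, take the natural log:
  Let L = lim(x→∞) (1 + 5/x)^(6x)
  Then ln(L) = lim(x→∞) [exponent × ln(base)]
  Evaluate using L'Hôpital or standard limits, then exponentiate.
  L = e^(30)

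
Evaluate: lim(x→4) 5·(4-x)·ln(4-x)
This is a 0·∞ indeterminate form.

Rewrite 0·∞ as a quotient (0/0 or ∞/∞ form), then apply L'Hôpital's rule:
  lim(x→4) 5·(4-x)·ln(4-x) = 0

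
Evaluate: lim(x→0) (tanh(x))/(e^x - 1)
This is a 0/0 indeterminate form.

Apply L'Hôpital's rule: differentiate numerator and denominator separately.
  f(x) = tanh(x)   ⇒   f'(x) = 1 - tanh(x)^2
  g(x) = e^(x) - 1   ⇒   g'(x) = e^(x)
  lim(x→0) f'(x)/g'(x) = lim(x→0) (1 - tanh(x)^2)/(e^(x))
  = 1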